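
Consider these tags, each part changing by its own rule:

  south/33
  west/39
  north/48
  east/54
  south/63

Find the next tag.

west/69

Direction goes south, west, north, east, south → west (repeats south → west → north → east).
Second component: alternating steps +6, +9, +6, +9, …; 33, 39, 48, 54, 63 → 69.
Combining the parts gives west/69.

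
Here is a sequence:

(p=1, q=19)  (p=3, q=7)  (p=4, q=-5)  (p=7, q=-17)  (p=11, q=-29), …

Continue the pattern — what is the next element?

P: each term is the sum of the two before it, so 1, 3, 4, 7, 11 → 18.
Q: −12 each step, so 19, 7, -5, -17, -29 → -41.
Putting it together: (p=18, q=-41).

(p=18, q=-41)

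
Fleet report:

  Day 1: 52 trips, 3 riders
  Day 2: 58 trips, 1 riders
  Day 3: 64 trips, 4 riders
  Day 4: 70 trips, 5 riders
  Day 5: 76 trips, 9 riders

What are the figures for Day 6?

82 trips, 14 riders

Trips: +6 each step, so 52, 58, 64, 70, 76 → 82.
Riders: 3, 1, 4, 5, 9 → 14 (each term is the sum of the two before it).
Combining the parts gives 82 trips, 14 riders.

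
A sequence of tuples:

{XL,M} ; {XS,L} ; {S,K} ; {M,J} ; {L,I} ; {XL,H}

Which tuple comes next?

{XS,G}

For the size, repeats XL → XS → S → M → L: XL, XS, S, M, L, XL → XS.
Letter — letters move back 1 place in the alphabet: M, L, K, J, I, H → G.
Combining the parts gives {XS,G}.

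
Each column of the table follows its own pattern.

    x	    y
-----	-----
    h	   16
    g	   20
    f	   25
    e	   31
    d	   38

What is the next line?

c  46

For the column x, letters move back 1 place in the alphabet: h, g, f, e, d → c.
Column y: differences are 4, 5, 6, … (increasing by 1 each time); 16, 20, 25, 31, 38 → 46.
Putting it together: c  46.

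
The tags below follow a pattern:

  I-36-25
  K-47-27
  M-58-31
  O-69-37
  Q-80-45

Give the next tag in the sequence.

Letter: letters move forward 2 places in the alphabet; I, K, M, O, Q → S.
Second component: 36, 47, 58, 69, 80 → 91 (+11 each step).
Third component goes 25, 27, 31, 37, 45 → 55 (differences are 2, 4, 6, … (increasing by 2 each time)).
So the next tag is S-91-55.

S-91-55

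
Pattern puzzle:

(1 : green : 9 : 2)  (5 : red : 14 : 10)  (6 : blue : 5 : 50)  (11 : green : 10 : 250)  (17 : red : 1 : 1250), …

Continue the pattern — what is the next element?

First coordinate: 1, 5, 6, 11, 17 → 28 (each term is the sum of the two before it).
Colour — repeats green → red → blue: green, red, blue, green, red → blue.
Third coordinate: 9, 14, 5, 10, 1 → 6 (alternating steps +5, −9, +5, −9, …).
Fourth coordinate: 2, 10, 50, 250, 1250 → 6250 (×5 each step).
So the next element is (28 : blue : 6 : 6250).

(28 : blue : 6 : 6250)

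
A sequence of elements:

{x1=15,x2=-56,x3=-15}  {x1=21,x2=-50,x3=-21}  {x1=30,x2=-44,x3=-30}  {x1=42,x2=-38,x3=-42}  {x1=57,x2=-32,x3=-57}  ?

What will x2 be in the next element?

For the x2, +6 each step: -56, -50, -44, -38, -32 → -26.

-26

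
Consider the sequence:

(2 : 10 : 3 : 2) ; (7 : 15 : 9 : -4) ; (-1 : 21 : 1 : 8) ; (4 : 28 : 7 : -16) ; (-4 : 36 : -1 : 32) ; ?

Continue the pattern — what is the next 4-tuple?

(1 : 45 : 5 : -64)

First entry: alternating steps +5, −8, +5, −8, …; 2, 7, -1, 4, -4 → 1.
Second entry: differences are 5, 6, 7, … (increasing by 1 each time); 10, 15, 21, 28, 36 → 45.
Third entry goes 3, 9, 1, 7, -1 → 5 (alternating steps +6, −8, +6, −8, …).
Fourth entry — ×(-2) each step: 2, -4, 8, -16, 32 → -64.
Combining the parts gives (1 : 45 : 5 : -64).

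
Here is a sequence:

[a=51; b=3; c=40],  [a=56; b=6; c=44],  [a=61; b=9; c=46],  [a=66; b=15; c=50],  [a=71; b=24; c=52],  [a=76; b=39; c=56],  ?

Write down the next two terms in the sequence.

[a=81; b=63; c=58], [a=86; b=102; c=62]

A: +5 each step; 51, 56, 61, 66, 71, 76 → 81 → 86.
B — each term is the sum of the two before it: 3, 6, 9, 15, 24, 39 → 63 → 102.
C — alternating steps +4, +2, +4, +2, …: 40, 44, 46, 50, 52, 56 → 58 → 62.
Putting the parts together: [a=81; b=63; c=58] and then [a=86; b=102; c=62].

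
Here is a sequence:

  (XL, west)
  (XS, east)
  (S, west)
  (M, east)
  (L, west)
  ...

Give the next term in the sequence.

For the size, runs through clothing sizes XS→XL: XL, XS, S, M, L → XL.
Direction — alternates west ↔ east: west, east, west, east, west → east.
Putting it together: (XL, east).

(XL, east)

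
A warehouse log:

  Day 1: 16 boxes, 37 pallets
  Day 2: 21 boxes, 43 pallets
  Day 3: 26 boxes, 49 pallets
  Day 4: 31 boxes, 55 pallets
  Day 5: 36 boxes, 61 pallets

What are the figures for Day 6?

41 boxes, 67 pallets

Boxes — +5 each step: 16, 21, 26, 31, 36 → 41.
Pallets — +6 each step: 37, 43, 49, 55, 61 → 67.
Putting it together: 41 boxes, 67 pallets.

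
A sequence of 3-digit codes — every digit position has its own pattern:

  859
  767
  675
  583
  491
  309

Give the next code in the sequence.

First digit goes 8, 7, 6, 5, 4, 3 → 2 (−1 each step, mod 10).
For the second digit, +1 each step, mod 10: 5, 6, 7, 8, 9, 0 → 1.
Third digit goes 9, 7, 5, 3, 1, 9 → 7 (−2 each step, mod 10).
Putting it together: 217.

217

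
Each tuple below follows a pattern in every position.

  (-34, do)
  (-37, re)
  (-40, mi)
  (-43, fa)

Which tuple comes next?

(-46, sol)

First entry: −3 each step; -34, -37, -40, -43 → -46.
Note: runs through the solfège scale do→ti; do, re, mi, fa → sol.
So the next tuple is (-46, sol).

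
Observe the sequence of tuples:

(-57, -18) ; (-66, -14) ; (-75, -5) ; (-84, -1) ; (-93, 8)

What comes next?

For the first part, −9 each step: -57, -66, -75, -84, -93 → -102.
Second part: alternating steps +4, +9, +4, +9, …, so -18, -14, -5, -1, 8 → 12.
So the next tuple is (-102, 12).

(-102, 12)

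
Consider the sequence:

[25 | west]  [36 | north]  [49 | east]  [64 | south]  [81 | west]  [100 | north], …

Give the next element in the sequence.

First slot: perfect squares: 5², 6², 7², …, so 25, 36, 49, 64, 81, 100 → 121.
Direction: repeats west → north → east → south; west, north, east, south, west, north → east.
Putting it together: [121 | east].

[121 | east]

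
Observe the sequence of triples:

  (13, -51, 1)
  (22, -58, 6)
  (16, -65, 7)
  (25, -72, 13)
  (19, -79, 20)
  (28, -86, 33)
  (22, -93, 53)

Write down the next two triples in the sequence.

First value: alternating steps +9, −6, +9, −6, …, so 13, 22, 16, 25, 19, 28, 22 → 31 → 25.
Second value: −7 each step, so -51, -58, -65, -72, -79, -86, -93 → -100 → -107.
Third value — each term is the sum of the two before it: 1, 6, 7, 13, 20, 33, 53 → 86 → 139.
Putting the parts together: (31, -100, 86) and then (25, -107, 139).

(31, -100, 86), (25, -107, 139)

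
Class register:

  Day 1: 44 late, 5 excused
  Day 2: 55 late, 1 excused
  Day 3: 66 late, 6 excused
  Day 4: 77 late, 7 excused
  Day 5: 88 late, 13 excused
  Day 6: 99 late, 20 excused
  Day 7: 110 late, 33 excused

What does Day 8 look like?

121 late, 53 excused

Late goes 44, 55, 66, 77, 88, 99, 110 → 121 (+11 each step).
Excused — each term is the sum of the two before it: 5, 1, 6, 7, 13, 20, 33 → 53.
So the next row is 121 late, 53 excused.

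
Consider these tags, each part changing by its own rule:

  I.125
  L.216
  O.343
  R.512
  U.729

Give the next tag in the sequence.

X.1000

Letter goes I, L, O, R, U → X (letters move forward 3 places in the alphabet).
Second component — perfect cubes: 5³, 6³, 7³, …: 125, 216, 343, 512, 729 → 1000.
So the next tag is X.1000.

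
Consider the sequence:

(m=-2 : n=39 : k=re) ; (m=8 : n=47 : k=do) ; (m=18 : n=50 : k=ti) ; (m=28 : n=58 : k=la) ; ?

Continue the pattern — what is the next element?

M — +10 each step: -2, 8, 18, 28 → 38.
N — alternating steps +8, +3, +8, +3, …: 39, 47, 50, 58 → 61.
K: runs backward through the solfège scale do→ti; re, do, ti, la → sol.
Combining the parts gives (m=38 : n=61 : k=sol).

(m=38 : n=61 : k=sol)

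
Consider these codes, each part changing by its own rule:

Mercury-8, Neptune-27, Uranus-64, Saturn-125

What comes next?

Jupiter-216

Planet: runs backward through the planets Mercury→Neptune; Mercury, Neptune, Uranus, Saturn → Jupiter.
Second component: 8, 27, 64, 125 → 216 (perfect cubes: 2³, 3³, 4³, …).
Putting it together: Jupiter-216.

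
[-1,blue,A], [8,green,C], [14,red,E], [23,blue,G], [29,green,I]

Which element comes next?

[38,red,K]

First part: alternating steps +9, +6, +9, +6, …, so -1, 8, 14, 23, 29 → 38.
Colour: blue, green, red, blue, green → red (repeats blue → green → red).
Letter: letters move forward 2 places in the alphabet; A, C, E, G, I → K.
So the next element is [38,red,K].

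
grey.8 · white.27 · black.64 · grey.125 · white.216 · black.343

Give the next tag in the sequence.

Shade: grey, white, black, grey, white, black → grey (repeats grey → white → black).
For the second component, perfect cubes: 2³, 3³, 4³, …: 8, 27, 64, 125, 216, 343 → 512.
Combining the parts gives grey.512.

grey.512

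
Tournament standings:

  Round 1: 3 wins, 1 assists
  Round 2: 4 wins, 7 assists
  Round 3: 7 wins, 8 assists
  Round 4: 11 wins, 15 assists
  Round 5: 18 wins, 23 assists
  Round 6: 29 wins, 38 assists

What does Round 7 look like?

Wins: 3, 4, 7, 11, 18, 29 → 47 (each term is the sum of the two before it).
Assists: 1, 7, 8, 15, 23, 38 → 61 (each term is the sum of the two before it).
Combining the parts gives 47 wins, 61 assists.

47 wins, 61 assists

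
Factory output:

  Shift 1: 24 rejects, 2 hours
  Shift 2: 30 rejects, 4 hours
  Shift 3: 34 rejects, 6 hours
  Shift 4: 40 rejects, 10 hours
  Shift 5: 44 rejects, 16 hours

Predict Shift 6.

Rejects: 24, 30, 34, 40, 44 → 50 (alternating steps +6, +4, +6, +4, …).
Hours goes 2, 4, 6, 10, 16 → 26 (each term is the sum of the two before it).
Combining the parts gives 50 rejects, 26 hours.

50 rejects, 26 hours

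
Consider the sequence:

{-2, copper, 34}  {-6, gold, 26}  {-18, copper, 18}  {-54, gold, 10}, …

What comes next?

{-162, copper, 2}

First entry — ×3 each step: -2, -6, -18, -54 → -162.
Metal: copper, gold, copper, gold → copper (alternates copper ↔ gold).
Third entry — −8 each step: 34, 26, 18, 10 → 2.
So the next tuple is {-162, copper, 2}.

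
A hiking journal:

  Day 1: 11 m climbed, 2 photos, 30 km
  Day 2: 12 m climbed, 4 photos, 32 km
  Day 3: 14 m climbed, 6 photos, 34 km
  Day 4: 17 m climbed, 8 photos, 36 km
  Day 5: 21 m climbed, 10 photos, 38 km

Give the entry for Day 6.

26 m climbed, 12 photos, 40 km

M climbed: 11, 12, 14, 17, 21 → 26 (differences are 1, 2, 3, … (increasing by 1 each time)).
Photos: +2 each step; 2, 4, 6, 8, 10 → 12.
For the km, +2 each step: 30, 32, 34, 36, 38 → 40.
So the next line is 26 m climbed, 12 photos, 40 km.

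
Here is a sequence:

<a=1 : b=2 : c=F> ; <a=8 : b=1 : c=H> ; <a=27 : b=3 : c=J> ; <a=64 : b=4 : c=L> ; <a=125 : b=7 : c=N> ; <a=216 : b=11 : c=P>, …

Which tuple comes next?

<a=343 : b=18 : c=R>

A goes 1, 8, 27, 64, 125, 216 → 343 (perfect cubes: 1³, 2³, 3³, …).
For the b, each term is the sum of the two before it: 2, 1, 3, 4, 7, 11 → 18.
For the c, letters move forward 2 places in the alphabet: F, H, J, L, N, P → R.
Combining the parts gives <a=343 : b=18 : c=R>.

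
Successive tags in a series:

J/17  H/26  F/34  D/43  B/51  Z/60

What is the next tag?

Letter: letters move back 2 places in the alphabet, wrapping A→Z; J, H, F, D, B, Z → X.
Second component — alternating steps +9, +8, +9, +8, …: 17, 26, 34, 43, 51, 60 → 68.
Putting it together: X/68.

X/68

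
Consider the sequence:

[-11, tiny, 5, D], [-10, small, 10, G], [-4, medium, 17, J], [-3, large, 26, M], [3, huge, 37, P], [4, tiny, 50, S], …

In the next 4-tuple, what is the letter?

Letter — letters move forward 3 places in the alphabet: D, G, J, M, P, S → V.

V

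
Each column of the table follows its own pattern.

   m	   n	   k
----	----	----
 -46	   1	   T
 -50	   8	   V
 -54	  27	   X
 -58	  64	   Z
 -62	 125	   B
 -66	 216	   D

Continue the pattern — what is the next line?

-70  343  F

Column m — −4 each step: -46, -50, -54, -58, -62, -66 → -70.
Column n: 1, 8, 27, 64, 125, 216 → 343 (perfect cubes: 1³, 2³, 3³, …).
For the column k, letters move forward 2 places in the alphabet, wrapping Z→A: T, V, X, Z, B, D → F.
Combining the parts gives -70  343  F.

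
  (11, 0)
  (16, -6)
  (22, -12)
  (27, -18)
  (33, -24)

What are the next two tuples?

First entry: alternating steps +5, +6, +5, +6, …; 11, 16, 22, 27, 33 → 38 → 44.
Second entry: −6 each step; 0, -6, -12, -18, -24 → -30 → -36.
So the next two tuples are (38, -30) and (44, -36).

(38, -30), (44, -36)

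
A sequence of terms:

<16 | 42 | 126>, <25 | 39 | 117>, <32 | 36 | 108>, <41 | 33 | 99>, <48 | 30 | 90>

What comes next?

First coordinate goes 16, 25, 32, 41, 48 → 57 (alternating steps +9, +7, +9, +7, …).
Second coordinate: 42, 39, 36, 33, 30 → 27 (−3 each step).
Third coordinate goes 126, 117, 108, 99, 90 → 81 (always 3 × the second coordinate).
So the next term is <57 | 27 | 81>.

<57 | 27 | 81>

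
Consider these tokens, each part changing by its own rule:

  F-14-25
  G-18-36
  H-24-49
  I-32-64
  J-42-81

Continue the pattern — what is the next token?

K-54-100

Letter goes F, G, H, I, J → K (letters move forward 1 place in the alphabet).
Second component — differences are 4, 6, 8, … (increasing by 2 each time): 14, 18, 24, 32, 42 → 54.
For the third component, perfect squares: 5², 6², 7², …: 25, 36, 49, 64, 81 → 100.
So the next token is K-54-100.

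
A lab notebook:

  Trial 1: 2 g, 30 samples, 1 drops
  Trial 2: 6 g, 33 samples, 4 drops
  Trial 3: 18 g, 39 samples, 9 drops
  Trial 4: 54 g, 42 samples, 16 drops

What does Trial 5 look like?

G goes 2, 6, 18, 54 → 162 (×3 each step).
Samples — alternating steps +3, +6, +3, +6, …: 30, 33, 39, 42 → 48.
Drops goes 1, 4, 9, 16 → 25 (perfect squares: 1², 2², 3², …).
So the next row is 162 g, 48 samples, 25 drops.

162 g, 48 samples, 25 drops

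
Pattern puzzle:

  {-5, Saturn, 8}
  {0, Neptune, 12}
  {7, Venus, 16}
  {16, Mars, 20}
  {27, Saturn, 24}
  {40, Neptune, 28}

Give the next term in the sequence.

{55, Venus, 32}

First slot: -5, 0, 7, 16, 27, 40 → 55 (differences are 5, 7, 9, … (increasing by 2 each time)).
Planet: repeats Saturn → Neptune → Venus → Mars, so Saturn, Neptune, Venus, Mars, Saturn, Neptune → Venus.
Third slot: +4 each step; 8, 12, 16, 20, 24, 28 → 32.
So the next term is {55, Venus, 32}.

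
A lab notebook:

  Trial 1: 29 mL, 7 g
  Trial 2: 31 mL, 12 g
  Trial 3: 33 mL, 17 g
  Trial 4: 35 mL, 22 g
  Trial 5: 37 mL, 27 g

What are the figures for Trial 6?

ML: +2 each step; 29, 31, 33, 35, 37 → 39.
G: +5 each step; 7, 12, 17, 22, 27 → 32.
So the next record is 39 mL, 32 g.

39 mL, 32 g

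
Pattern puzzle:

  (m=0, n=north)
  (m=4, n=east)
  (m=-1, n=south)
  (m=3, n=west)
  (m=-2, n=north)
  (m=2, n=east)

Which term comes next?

M: alternating steps +4, −5, +4, −5, …; 0, 4, -1, 3, -2, 2 → -3.
N goes north, east, south, west, north, east → south (repeats north → east → south → west).
Putting it together: (m=-3, n=south).

(m=-3, n=south)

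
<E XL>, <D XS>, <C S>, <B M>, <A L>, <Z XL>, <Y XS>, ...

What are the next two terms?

For the letter, letters move back 1 place in the alphabet, wrapping A→Z: E, D, C, B, A, Z, Y → X → W.
Size: XL, XS, S, M, L, XL, XS → S → M (repeats XL → XS → S → M → L).
So the next two terms are <X S> and <W M>.

<X S>, <W M>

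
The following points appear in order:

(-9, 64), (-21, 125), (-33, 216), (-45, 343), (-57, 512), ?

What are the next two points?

First slot: -9, -21, -33, -45, -57 → -69 → -81 (−12 each step).
For the second slot, perfect cubes: 4³, 5³, 6³, …: 64, 125, 216, 343, 512 → 729 → 1000.
Putting the parts together: (-69, 729) and then (-81, 1000).

(-69, 729), (-81, 1000)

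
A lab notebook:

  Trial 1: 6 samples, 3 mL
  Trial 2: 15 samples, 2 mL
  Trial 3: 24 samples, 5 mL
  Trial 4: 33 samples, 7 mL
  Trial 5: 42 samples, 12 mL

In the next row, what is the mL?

ML: 3, 2, 5, 7, 12 → 19 (each term is the sum of the two before it).

19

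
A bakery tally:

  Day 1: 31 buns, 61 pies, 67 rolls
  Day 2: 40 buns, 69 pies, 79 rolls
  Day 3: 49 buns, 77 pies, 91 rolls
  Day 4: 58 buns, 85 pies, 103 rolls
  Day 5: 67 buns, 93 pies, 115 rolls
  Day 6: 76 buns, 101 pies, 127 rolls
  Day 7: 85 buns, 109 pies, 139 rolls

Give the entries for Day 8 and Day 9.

For the buns, +9 each step: 31, 40, 49, 58, 67, 76, 85 → 94 → 103.
Pies: +8 each step, so 61, 69, 77, 85, 93, 101, 109 → 117 → 125.
Rolls goes 67, 79, 91, 103, 115, 127, 139 → 151 → 163 (+12 each step).
So the next two records are 94 buns, 117 pies, 151 rolls and 103 buns, 125 pies, 163 rolls.

94 buns, 117 pies, 151 rolls; 103 buns, 125 pies, 163 rolls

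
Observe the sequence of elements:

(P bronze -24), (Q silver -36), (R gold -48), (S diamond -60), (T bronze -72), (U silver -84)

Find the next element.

Letter — letters move forward 1 place in the alphabet: P, Q, R, S, T, U → V.
For the rank, repeats bronze → silver → gold → diamond: bronze, silver, gold, diamond, bronze, silver → gold.
Third coordinate: -24, -36, -48, -60, -72, -84 → -96 (−12 each step).
Combining the parts gives (V gold -96).

(V gold -96)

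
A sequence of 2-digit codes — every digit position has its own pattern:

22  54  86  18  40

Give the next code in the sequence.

72

First digit: +3 each step, mod 10, so 2, 5, 8, 1, 4 → 7.
Second digit — +2 each step, mod 10: 2, 4, 6, 8, 0 → 2.
So the next code is 72.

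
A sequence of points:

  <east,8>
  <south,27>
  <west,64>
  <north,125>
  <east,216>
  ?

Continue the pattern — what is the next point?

<south,343>

Direction — repeats east → south → west → north: east, south, west, north, east → south.
For the second part, perfect cubes: 2³, 3³, 4³, …: 8, 27, 64, 125, 216 → 343.
So the next point is <south,343>.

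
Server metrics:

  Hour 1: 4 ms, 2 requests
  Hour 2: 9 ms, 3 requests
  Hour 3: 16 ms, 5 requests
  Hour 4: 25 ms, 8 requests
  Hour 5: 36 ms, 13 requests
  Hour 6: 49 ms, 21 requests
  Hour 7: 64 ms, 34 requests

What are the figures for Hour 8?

81 ms, 55 requests

For the ms, perfect squares: 2², 3², 4², …: 4, 9, 16, 25, 36, 49, 64 → 81.
Requests: each term is the sum of the two before it; 2, 3, 5, 8, 13, 21, 34 → 55.
So the next line is 81 ms, 55 requests.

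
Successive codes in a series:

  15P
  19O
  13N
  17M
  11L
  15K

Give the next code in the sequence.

First component: alternating steps +4, −6, +4, −6, …, so 15, 19, 13, 17, 11, 15 → 9.
Letter: letters move back 1 place in the alphabet; P, O, N, M, L, K → J.
Putting it together: 9J.

9J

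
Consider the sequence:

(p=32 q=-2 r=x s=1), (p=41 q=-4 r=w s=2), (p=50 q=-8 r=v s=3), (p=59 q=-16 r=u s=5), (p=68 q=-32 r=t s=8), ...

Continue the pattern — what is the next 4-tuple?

(p=77 q=-64 r=s s=13)

P: +9 each step; 32, 41, 50, 59, 68 → 77.
Q goes -2, -4, -8, -16, -32 → -64 (×2 each step).
R — letters move back 1 place in the alphabet: x, w, v, u, t → s.
S: each term is the sum of the two before it, so 1, 2, 3, 5, 8 → 13.
Putting it together: (p=77 q=-64 r=s s=13).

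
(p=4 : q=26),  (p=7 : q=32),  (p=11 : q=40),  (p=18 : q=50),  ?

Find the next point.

P — each term is the sum of the two before it: 4, 7, 11, 18 → 29.
Q: differences are 6, 8, 10, … (increasing by 2 each time); 26, 32, 40, 50 → 62.
So the next point is (p=29 : q=62).

(p=29 : q=62)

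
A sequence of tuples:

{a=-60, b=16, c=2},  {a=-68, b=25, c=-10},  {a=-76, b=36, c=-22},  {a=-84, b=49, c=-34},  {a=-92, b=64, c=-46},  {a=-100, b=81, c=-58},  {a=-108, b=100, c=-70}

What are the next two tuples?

A goes -60, -68, -76, -84, -92, -100, -108 → -116 → -124 (−8 each step).
For the b, perfect squares: 4², 5², 6², …: 16, 25, 36, 49, 64, 81, 100 → 121 → 144.
C: 2, -10, -22, -34, -46, -58, -70 → -82 → -94 (−12 each step).
Putting the parts together: {a=-116, b=121, c=-82} and then {a=-124, b=144, c=-94}.

{a=-116, b=121, c=-82}, {a=-124, b=144, c=-94}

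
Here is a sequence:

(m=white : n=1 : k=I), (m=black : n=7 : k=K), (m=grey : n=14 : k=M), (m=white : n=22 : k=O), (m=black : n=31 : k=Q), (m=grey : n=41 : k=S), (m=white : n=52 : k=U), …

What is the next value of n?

64

M goes white, black, grey, white, black, grey, white → black (repeats white → black → grey).
N — differences are 6, 7, 8, … (increasing by 1 each time): 1, 7, 14, 22, 31, 41, 52 → 64.
K: letters move forward 2 places in the alphabet, so I, K, M, O, Q, S, U → W.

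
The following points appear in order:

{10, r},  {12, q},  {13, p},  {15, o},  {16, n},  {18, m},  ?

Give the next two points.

First component: 10, 12, 13, 15, 16, 18 → 19 → 21 (alternating steps +2, +1, +2, +1, …).
Letter — letters move back 1 place in the alphabet: r, q, p, o, n, m → l → k.
So the next two points are {19, l} and {21, k}.

{19, l}, {21, k}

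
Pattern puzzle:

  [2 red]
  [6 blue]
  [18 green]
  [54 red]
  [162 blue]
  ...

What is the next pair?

First coordinate: ×3 each step, so 2, 6, 18, 54, 162 → 486.
Colour: repeats red → blue → green, so red, blue, green, red, blue → green.
So the next pair is [486 green].

[486 green]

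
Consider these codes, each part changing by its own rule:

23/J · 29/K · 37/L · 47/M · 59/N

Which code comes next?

73/O

First component: differences are 6, 8, 10, … (increasing by 2 each time), so 23, 29, 37, 47, 59 → 73.
Letter goes J, K, L, M, N → O (letters move forward 1 place in the alphabet).
So the next code is 73/O.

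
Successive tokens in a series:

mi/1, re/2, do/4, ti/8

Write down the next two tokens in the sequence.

la/16, sol/32

Note goes mi, re, do, ti → la → sol (runs backward through the solfège scale do→ti).
For the second component, ×2 each step: 1, 2, 4, 8 → 16 → 32.
So the next two tokens are la/16 and sol/32.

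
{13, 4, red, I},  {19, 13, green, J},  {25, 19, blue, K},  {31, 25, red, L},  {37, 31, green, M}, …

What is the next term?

{43, 37, blue, N}

First coordinate: 13, 19, 25, 31, 37 → 43 (+6 each step).
For the second coordinate, always the previous value of the first coordinate: 4, 13, 19, 25, 31 → 37.
Colour: red, green, blue, red, green → blue (repeats red → green → blue).
Letter — letters move forward 1 place in the alphabet: I, J, K, L, M → N.
Combining the parts gives {43, 37, blue, N}.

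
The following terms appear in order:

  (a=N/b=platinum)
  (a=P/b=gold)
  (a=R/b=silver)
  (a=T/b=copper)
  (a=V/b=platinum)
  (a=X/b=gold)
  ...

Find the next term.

A: letters move forward 2 places in the alphabet; N, P, R, T, V, X → Z.
B — repeats platinum → gold → silver → copper: platinum, gold, silver, copper, platinum, gold → silver.
So the next term is (a=Z/b=silver).

(a=Z/b=silver)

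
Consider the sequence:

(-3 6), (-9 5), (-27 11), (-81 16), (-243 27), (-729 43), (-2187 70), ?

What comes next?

(-6561 113)

First entry: ×3 each step; -3, -9, -27, -81, -243, -729, -2187 → -6561.
Second entry: each term is the sum of the two before it; 6, 5, 11, 16, 27, 43, 70 → 113.
So the next element is (-6561 113).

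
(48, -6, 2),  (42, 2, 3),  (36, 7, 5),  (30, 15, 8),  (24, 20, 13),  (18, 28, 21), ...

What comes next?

First coordinate: −6 each step; 48, 42, 36, 30, 24, 18 → 12.
For the second coordinate, alternating steps +8, +5, +8, +5, …: -6, 2, 7, 15, 20, 28 → 33.
Third coordinate goes 2, 3, 5, 8, 13, 21 → 34 (each term is the sum of the two before it).
Putting it together: (12, 33, 34).

(12, 33, 34)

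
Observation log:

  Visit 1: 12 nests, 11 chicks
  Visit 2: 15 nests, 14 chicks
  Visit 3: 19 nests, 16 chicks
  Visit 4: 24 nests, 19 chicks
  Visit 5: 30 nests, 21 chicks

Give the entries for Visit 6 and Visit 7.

37 nests, 24 chicks; 45 nests, 26 chicks

Nests: differences are 3, 4, 5, … (increasing by 1 each time), so 12, 15, 19, 24, 30 → 37 → 45.
Chicks: alternating steps +3, +2, +3, +2, …; 11, 14, 16, 19, 21 → 24 → 26.
Putting the parts together: 37 nests, 24 chicks and then 45 nests, 26 chicks.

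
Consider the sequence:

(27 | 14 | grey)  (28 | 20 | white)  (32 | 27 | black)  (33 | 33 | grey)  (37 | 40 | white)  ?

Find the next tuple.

(38 | 46 | black)

First coordinate — alternating steps +1, +4, +1, +4, …: 27, 28, 32, 33, 37 → 38.
Second coordinate — alternating steps +6, +7, +6, +7, …: 14, 20, 27, 33, 40 → 46.
Shade: grey, white, black, grey, white → black (repeats grey → white → black).
Putting it together: (38 | 46 | black).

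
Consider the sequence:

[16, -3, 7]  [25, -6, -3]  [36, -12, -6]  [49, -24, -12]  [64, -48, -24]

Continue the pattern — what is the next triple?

First slot — perfect squares: 4², 5², 6², …: 16, 25, 36, 49, 64 → 81.
Second slot: -3, -6, -12, -24, -48 → -96 (×2 each step).
Third slot — always the previous value of the second slot: 7, -3, -6, -12, -24 → -48.
So the next triple is [81, -96, -48].

[81, -96, -48]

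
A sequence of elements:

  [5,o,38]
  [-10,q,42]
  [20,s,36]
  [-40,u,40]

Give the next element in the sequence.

First entry — ×(-2) each step: 5, -10, 20, -40 → 80.
Letter: letters move forward 2 places in the alphabet, so o, q, s, u → w.
Third entry: alternating steps +4, −6, +4, −6, …; 38, 42, 36, 40 → 34.
Combining the parts gives [80,w,34].

[80,w,34]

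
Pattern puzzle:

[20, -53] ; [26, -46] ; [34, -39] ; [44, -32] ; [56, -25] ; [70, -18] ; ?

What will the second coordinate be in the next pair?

Second coordinate: +7 each step, so -53, -46, -39, -32, -25, -18 → -11.

-11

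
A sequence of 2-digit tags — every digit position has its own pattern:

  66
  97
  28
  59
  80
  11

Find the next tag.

First digit: 6, 9, 2, 5, 8, 1 → 4 (+3 each step, mod 10).
Second digit: +1 each step, mod 10, so 6, 7, 8, 9, 0, 1 → 2.
Putting it together: 42.

42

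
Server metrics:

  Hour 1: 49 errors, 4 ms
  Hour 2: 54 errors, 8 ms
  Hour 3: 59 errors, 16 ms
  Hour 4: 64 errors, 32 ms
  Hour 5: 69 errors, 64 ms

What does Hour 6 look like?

Errors: 49, 54, 59, 64, 69 → 74 (+5 each step).
Ms: ×2 each step; 4, 8, 16, 32, 64 → 128.
Combining the parts gives 74 errors, 128 ms.

74 errors, 128 ms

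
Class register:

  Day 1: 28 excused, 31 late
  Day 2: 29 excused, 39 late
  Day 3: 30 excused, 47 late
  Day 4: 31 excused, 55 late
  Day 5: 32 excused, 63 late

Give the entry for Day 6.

33 excused, 71 late

Excused: 28, 29, 30, 31, 32 → 33 (+1 each step).
Late: +8 each step, so 31, 39, 47, 55, 63 → 71.
Combining the parts gives 33 excused, 71 late.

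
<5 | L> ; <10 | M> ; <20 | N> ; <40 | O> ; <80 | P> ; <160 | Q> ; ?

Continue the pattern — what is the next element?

First value: 5, 10, 20, 40, 80, 160 → 320 (×2 each step).
Letter: letters move forward 1 place in the alphabet, so L, M, N, O, P, Q → R.
Putting it together: <320 | R>.

<320 | R>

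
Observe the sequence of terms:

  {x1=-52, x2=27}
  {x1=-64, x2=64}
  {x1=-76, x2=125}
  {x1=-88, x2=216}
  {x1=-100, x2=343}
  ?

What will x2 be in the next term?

512

X1: −12 each step; -52, -64, -76, -88, -100 → -112.
For the x2, perfect cubes: 3³, 4³, 5³, …: 27, 64, 125, 216, 343 → 512.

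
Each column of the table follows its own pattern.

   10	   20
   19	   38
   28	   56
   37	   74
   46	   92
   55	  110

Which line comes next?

First component goes 10, 19, 28, 37, 46, 55 → 64 (+9 each step).
Second component — always 2 × the first component: 20, 38, 56, 74, 92, 110 → 128.
Putting it together: 64  128.

64  128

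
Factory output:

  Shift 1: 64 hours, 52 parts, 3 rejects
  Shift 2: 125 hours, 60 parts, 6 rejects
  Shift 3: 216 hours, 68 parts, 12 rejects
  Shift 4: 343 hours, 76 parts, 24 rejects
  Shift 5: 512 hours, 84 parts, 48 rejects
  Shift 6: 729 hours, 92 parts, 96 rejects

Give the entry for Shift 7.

Hours: perfect cubes: 4³, 5³, 6³, …, so 64, 125, 216, 343, 512, 729 → 1000.
Parts: +8 each step; 52, 60, 68, 76, 84, 92 → 100.
Rejects: ×2 each step, so 3, 6, 12, 24, 48, 96 → 192.
So the next row is 1000 hours, 100 parts, 192 rejects.

1000 hours, 100 parts, 192 rejects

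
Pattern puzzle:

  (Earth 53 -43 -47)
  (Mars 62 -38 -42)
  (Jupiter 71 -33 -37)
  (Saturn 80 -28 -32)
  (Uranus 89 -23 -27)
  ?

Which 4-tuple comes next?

(Neptune 98 -18 -22)

Planet: runs through the planets Mercury→Neptune, so Earth, Mars, Jupiter, Saturn, Uranus → Neptune.
Second component — +9 each step: 53, 62, 71, 80, 89 → 98.
Third component — +5 each step: -43, -38, -33, -28, -23 → -18.
Fourth component: -47, -42, -37, -32, -27 → -22 (always 4 less than the third component).
So the next 4-tuple is (Neptune 98 -18 -22).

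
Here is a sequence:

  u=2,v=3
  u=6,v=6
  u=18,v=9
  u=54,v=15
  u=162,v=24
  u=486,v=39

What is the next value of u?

U: 2, 6, 18, 54, 162, 486 → 1458 (×3 each step).

1458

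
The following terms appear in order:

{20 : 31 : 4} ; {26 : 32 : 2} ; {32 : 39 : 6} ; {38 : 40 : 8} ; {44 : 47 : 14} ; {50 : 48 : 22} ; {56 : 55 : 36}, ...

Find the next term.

First slot: 20, 26, 32, 38, 44, 50, 56 → 62 (+6 each step).
Second slot: 31, 32, 39, 40, 47, 48, 55 → 56 (alternating steps +1, +7, +1, +7, …).
Third slot: 4, 2, 6, 8, 14, 22, 36 → 58 (each term is the sum of the two before it).
Combining the parts gives {62 : 56 : 58}.

{62 : 56 : 58}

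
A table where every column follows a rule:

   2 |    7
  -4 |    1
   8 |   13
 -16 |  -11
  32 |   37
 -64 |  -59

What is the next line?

First component — ×(-2) each step: 2, -4, 8, -16, 32, -64 → 128.
Second component: always 5 more than the first component; 7, 1, 13, -11, 37, -59 → 133.
Combining the parts gives 128  133.

128  133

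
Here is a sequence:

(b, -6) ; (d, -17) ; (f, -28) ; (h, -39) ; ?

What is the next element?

(j, -50)

Letter goes b, d, f, h → j (letters move forward 2 places in the alphabet).
Second part: −11 each step; -6, -17, -28, -39 → -50.
So the next element is (j, -50).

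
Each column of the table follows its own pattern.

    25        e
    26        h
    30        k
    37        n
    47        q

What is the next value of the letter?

First component: differences are 1, 4, 7, … (increasing by 3 each time), so 25, 26, 30, 37, 47 → 60.
Letter goes e, h, k, n, q → t (letters move forward 3 places in the alphabet).

t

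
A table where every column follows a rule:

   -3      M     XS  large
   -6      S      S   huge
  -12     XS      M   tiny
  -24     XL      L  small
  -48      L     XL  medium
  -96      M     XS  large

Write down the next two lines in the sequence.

First component — ×2 each step: -3, -6, -12, -24, -48, -96 → -192 → -384.
First size goes M, S, XS, XL, L, M → S → XS (repeats M → S → XS → XL → L).
Second size: repeats XS → S → M → L → XL, so XS, S, M, L, XL, XS → S → M.
Third size: repeats large → huge → tiny → small → medium; large, huge, tiny, small, medium, large → huge → tiny.
So the next two lines are -192  S  S  huge and -384  XS  M  tiny.

-192  S  S  huge; -384  XS  M  tiny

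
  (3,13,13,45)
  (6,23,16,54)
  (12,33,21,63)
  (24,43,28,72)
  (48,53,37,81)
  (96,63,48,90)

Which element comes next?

(192,73,61,99)

First entry goes 3, 6, 12, 24, 48, 96 → 192 (×2 each step).
Second entry: +10 each step, so 13, 23, 33, 43, 53, 63 → 73.
Third entry: differences are 3, 5, 7, … (increasing by 2 each time); 13, 16, 21, 28, 37, 48 → 61.
Fourth entry goes 45, 54, 63, 72, 81, 90 → 99 (+9 each step).
Putting it together: (192,73,61,99).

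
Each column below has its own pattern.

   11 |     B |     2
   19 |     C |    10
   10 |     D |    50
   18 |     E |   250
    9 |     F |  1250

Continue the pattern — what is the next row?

First component — alternating steps +8, −9, +8, −9, …: 11, 19, 10, 18, 9 → 17.
Letter: letters move forward 1 place in the alphabet, so B, C, D, E, F → G.
Third component — ×5 each step: 2, 10, 50, 250, 1250 → 6250.
Combining the parts gives 17  G  6250.

17  G  6250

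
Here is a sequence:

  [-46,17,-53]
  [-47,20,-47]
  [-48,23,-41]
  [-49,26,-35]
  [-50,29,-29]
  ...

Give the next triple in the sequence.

First coordinate: −1 each step; -46, -47, -48, -49, -50 → -51.
For the second coordinate, +3 each step: 17, 20, 23, 26, 29 → 32.
Third coordinate: +6 each step, so -53, -47, -41, -35, -29 → -23.
Putting it together: [-51,32,-23].

[-51,32,-23]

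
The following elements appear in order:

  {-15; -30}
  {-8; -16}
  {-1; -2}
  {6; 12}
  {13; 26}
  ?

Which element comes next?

First slot — +7 each step: -15, -8, -1, 6, 13 → 20.
Second slot: -30, -16, -2, 12, 26 → 40 (always 2 × the first slot).
So the next element is {20; 40}.

{20; 40}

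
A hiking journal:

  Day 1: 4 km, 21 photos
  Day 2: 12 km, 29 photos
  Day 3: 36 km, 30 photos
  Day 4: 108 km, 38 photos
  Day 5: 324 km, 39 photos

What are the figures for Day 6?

Km: ×3 each step; 4, 12, 36, 108, 324 → 972.
Photos: alternating steps +8, +1, +8, +1, …, so 21, 29, 30, 38, 39 → 47.
Combining the parts gives 972 km, 47 photos.

972 km, 47 photos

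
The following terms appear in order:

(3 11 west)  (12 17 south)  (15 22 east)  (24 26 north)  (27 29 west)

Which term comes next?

(36 31 south)

First entry: alternating steps +9, +3, +9, +3, …, so 3, 12, 15, 24, 27 → 36.
Second entry: differences are 6, 5, 4, … (decreasing by 1 each time); 11, 17, 22, 26, 29 → 31.
For the direction, repeats west → south → east → north: west, south, east, north, west → south.
Putting it together: (36 31 south).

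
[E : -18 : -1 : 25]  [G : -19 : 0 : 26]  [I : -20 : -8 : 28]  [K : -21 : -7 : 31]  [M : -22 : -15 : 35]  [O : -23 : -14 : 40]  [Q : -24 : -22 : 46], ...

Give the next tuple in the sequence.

Letter: letters move forward 2 places in the alphabet; E, G, I, K, M, O, Q → S.
Second slot — −1 each step: -18, -19, -20, -21, -22, -23, -24 → -25.
Third slot goes -1, 0, -8, -7, -15, -14, -22 → -21 (alternating steps +1, −8, +1, −8, …).
Fourth slot: 25, 26, 28, 31, 35, 40, 46 → 53 (differences are 1, 2, 3, … (increasing by 1 each time)).
So the next tuple is [S : -25 : -21 : 53].

[S : -25 : -21 : 53]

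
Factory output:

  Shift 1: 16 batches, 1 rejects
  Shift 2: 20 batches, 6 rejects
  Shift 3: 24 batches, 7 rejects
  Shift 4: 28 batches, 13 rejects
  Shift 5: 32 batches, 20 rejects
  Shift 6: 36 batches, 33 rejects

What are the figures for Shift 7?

40 batches, 53 rejects

Batches: +4 each step, so 16, 20, 24, 28, 32, 36 → 40.
Rejects: each term is the sum of the two before it; 1, 6, 7, 13, 20, 33 → 53.
So the next record is 40 batches, 53 rejects.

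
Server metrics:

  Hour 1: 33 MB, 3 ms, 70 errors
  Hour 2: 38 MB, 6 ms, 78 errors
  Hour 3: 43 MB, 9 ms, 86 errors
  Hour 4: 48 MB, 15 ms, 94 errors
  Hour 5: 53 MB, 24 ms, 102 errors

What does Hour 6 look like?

MB: 33, 38, 43, 48, 53 → 58 (+5 each step).
Ms: 3, 6, 9, 15, 24 → 39 (each term is the sum of the two before it).
Errors goes 70, 78, 86, 94, 102 → 110 (+8 each step).
So the next line is 58 MB, 39 ms, 110 errors.

58 MB, 39 ms, 110 errors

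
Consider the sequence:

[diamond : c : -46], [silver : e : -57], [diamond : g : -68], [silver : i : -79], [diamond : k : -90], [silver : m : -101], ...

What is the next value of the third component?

-112

Third component: -46, -57, -68, -79, -90, -101 → -112 (−11 each step).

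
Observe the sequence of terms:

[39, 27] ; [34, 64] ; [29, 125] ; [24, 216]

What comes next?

[19, 343]

For the first part, −5 each step: 39, 34, 29, 24 → 19.
Second part: 27, 64, 125, 216 → 343 (perfect cubes: 3³, 4³, 5³, …).
So the next term is [19, 343].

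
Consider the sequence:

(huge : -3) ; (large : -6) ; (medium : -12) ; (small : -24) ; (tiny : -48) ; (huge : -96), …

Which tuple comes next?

(large : -192)

Size goes huge, large, medium, small, tiny, huge → large (repeats huge → large → medium → small → tiny).
Second component: -3, -6, -12, -24, -48, -96 → -192 (×2 each step).
So the next tuple is (large : -192).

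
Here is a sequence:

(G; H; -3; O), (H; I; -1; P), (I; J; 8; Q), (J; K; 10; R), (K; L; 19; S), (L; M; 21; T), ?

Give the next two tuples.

(M; N; 30; U), (N; O; 32; V)

First letter: letters move forward 1 place in the alphabet; G, H, I, J, K, L → M → N.
Second letter: letters move forward 1 place in the alphabet; H, I, J, K, L, M → N → O.
For the third part, alternating steps +2, +9, +2, +9, …: -3, -1, 8, 10, 19, 21 → 30 → 32.
Third letter: O, P, Q, R, S, T → U → V (letters move forward 1 place in the alphabet).
Putting the parts together: (M; N; 30; U) and then (N; O; 32; V).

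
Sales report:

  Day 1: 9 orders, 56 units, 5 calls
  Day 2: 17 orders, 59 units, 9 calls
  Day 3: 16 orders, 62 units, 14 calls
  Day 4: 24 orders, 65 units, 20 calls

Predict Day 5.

Orders: 9, 17, 16, 24 → 23 (alternating steps +8, −1, +8, −1, …).
Units goes 56, 59, 62, 65 → 68 (+3 each step).
Calls goes 5, 9, 14, 20 → 27 (differences are 4, 5, 6, … (increasing by 1 each time)).
Putting it together: 23 orders, 68 units, 27 calls.

23 orders, 68 units, 27 calls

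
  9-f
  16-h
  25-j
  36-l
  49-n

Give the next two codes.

64-p, 81-r

First component: perfect squares: 3², 4², 5², …; 9, 16, 25, 36, 49 → 64 → 81.
Letter: letters move forward 2 places in the alphabet, so f, h, j, l, n → p → r.
So the next two codes are 64-p and 81-r.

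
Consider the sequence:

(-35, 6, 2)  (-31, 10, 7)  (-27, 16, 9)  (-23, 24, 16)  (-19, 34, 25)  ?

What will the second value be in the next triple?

46

First value: +4 each step; -35, -31, -27, -23, -19 → -15.
Second value: 6, 10, 16, 24, 34 → 46 (differences are 4, 6, 8, … (increasing by 2 each time)).
Third value — each term is the sum of the two before it: 2, 7, 9, 16, 25 → 41.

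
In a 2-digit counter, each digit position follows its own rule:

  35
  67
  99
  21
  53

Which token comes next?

85

For the first digit, +3 each step, mod 10: 3, 6, 9, 2, 5 → 8.
Second digit goes 5, 7, 9, 1, 3 → 5 (+2 each step, mod 10).
Combining the parts gives 85.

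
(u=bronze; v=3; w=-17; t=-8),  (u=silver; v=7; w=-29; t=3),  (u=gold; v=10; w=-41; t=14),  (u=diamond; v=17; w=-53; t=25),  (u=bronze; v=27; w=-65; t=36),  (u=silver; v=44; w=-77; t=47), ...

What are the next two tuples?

U goes bronze, silver, gold, diamond, bronze, silver → gold → diamond (repeats bronze → silver → gold → diamond).
V — each term is the sum of the two before it: 3, 7, 10, 17, 27, 44 → 71 → 115.
W: -17, -29, -41, -53, -65, -77 → -89 → -101 (−12 each step).
T — +11 each step: -8, 3, 14, 25, 36, 47 → 58 → 69.
So the next two tuples are (u=gold; v=71; w=-89; t=58) and (u=diamond; v=115; w=-101; t=69).

(u=gold; v=71; w=-89; t=58), (u=diamond; v=115; w=-101; t=69)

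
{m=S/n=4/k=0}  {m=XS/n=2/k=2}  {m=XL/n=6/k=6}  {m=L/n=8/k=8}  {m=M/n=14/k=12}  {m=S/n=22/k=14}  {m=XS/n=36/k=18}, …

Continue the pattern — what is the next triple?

{m=XL/n=58/k=20}

M: S, XS, XL, L, M, S, XS → XL (repeats S → XS → XL → L → M).
For the n, each term is the sum of the two before it: 4, 2, 6, 8, 14, 22, 36 → 58.
K — alternating steps +2, +4, +2, +4, …: 0, 2, 6, 8, 12, 14, 18 → 20.
Combining the parts gives {m=XL/n=58/k=20}.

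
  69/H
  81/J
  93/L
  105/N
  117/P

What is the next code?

129/R

First component: +12 each step; 69, 81, 93, 105, 117 → 129.
For the letter, letters move forward 2 places in the alphabet: H, J, L, N, P → R.
So the next code is 129/R.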